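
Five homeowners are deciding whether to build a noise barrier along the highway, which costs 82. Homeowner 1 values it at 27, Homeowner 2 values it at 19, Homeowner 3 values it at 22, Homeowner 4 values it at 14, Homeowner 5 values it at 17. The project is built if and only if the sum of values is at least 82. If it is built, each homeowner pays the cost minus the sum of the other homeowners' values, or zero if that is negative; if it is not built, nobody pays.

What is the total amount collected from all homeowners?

Total value 99 ≥ cost 82, so it is built.
Homeowner 1: others sum to 72; max(0, 82 - 72) = 10.
Homeowner 2: others sum to 80; max(0, 82 - 80) = 2.
Homeowner 3: others sum to 77; max(0, 82 - 77) = 5.
Homeowner 4: others sum to 85; max(0, 82 - 85) = 0.
Homeowner 5: others sum to 82; max(0, 82 - 82) = 0.
Total collected = 10 + 2 + 5 + 0 + 0 = 17.

17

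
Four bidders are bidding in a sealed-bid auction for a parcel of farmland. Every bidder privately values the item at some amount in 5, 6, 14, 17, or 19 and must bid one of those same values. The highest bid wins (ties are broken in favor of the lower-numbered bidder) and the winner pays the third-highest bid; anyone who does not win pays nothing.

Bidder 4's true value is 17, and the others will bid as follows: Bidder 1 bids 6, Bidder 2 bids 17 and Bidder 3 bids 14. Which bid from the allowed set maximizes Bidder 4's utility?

19

Bid 5: loses, pays 0, utility 0.
Bid 6: loses, pays 0, utility 0.
Bid 14: loses, pays 0, utility 0.
Bid 17: loses, pays 0, utility 0.
Bid 19: wins, pays 14, utility 17 - 14 = 3.
The best choice is 19 with utility 3.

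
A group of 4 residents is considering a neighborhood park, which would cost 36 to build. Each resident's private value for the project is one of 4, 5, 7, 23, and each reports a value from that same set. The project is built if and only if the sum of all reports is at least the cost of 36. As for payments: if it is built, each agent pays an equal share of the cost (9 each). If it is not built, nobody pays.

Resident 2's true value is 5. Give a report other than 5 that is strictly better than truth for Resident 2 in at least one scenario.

4

Suppose Resident 1 reports 4, Resident 3 reports 4 and Resident 4 reports 23.
Report 5: project built, pays 9, utility 5 - 9 = -4.
Report 4: project not built, utility 0.
So reporting 4 beats truth here (0 > -4).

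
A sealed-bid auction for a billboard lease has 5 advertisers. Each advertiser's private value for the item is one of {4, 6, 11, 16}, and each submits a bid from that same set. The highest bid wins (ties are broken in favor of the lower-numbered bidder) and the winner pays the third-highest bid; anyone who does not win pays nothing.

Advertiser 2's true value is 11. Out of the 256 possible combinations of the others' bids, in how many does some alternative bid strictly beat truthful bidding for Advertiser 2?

Others bid (4, 4, 4, 16): truth gives 0; bid 16 gives 7 > 0. Violating.
Others bid (4, 4, 6, 16): truth gives 0; bid 16 gives 5 > 0. Violating.
Others bid (4, 4, 16, 4): truth gives 0; bid 16 gives 7 > 0. Violating.
Others bid (4, 4, 16, 6): truth gives 0; bid 16 gives 5 > 0. Violating.
Others bid (4, 4, 4, 4): truth gives 7; no alternative beats it.
Others bid (4, 4, 4, 6): truth gives 7; no alternative beats it.
(Checking all 256 profiles: 32 have a profitable deviation, 224 do not.)

32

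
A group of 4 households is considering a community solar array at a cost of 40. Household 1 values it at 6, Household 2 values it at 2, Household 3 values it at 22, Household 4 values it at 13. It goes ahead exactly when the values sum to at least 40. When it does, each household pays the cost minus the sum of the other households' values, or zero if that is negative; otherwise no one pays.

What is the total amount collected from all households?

32

Total value 43 ≥ cost 40, so it is built.
Household 1: others sum to 37; max(0, 40 - 37) = 3.
Household 2: others sum to 41; max(0, 40 - 41) = 0.
Household 3: others sum to 21; max(0, 40 - 21) = 19.
Household 4: others sum to 30; max(0, 40 - 30) = 10.
Total collected = 3 + 0 + 19 + 10 = 32.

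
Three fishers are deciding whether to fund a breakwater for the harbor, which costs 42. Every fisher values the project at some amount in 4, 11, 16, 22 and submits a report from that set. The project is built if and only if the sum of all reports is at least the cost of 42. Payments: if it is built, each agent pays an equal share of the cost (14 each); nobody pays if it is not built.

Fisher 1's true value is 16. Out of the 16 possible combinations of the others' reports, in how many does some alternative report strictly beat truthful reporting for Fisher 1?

3

Others report (4, 16): truth gives 0; report 22 gives 2 > 0. Violating.
Others report (11, 11): truth gives 0; report 22 gives 2 > 0. Violating.
Others report (16, 4): truth gives 0; report 22 gives 2 > 0. Violating.
Others report (4, 4): truth gives 0; no alternative beats it.
Others report (4, 11): truth gives 0; no alternative beats it.
(Checking all 16 profiles: 3 have a profitable deviation, 13 do not.)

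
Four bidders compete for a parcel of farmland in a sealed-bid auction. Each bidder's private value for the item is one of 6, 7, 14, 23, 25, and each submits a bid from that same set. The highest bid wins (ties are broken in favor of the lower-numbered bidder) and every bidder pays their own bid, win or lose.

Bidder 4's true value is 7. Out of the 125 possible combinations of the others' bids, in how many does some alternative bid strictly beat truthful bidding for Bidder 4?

124

Others bid (6, 6, 7): truth gives -7; bid 6 gives -6 > -7. Violating.
Others bid (6, 6, 14): truth gives -7; bid 6 gives -6 > -7. Violating.
Others bid (6, 6, 23): truth gives -7; bid 6 gives -6 > -7. Violating.
Others bid (6, 6, 25): truth gives -7; bid 6 gives -6 > -7. Violating.
Others bid (6, 6, 6): truth gives 0; no alternative beats it.
(Checking all 125 profiles: 124 have a profitable deviation, 1 does not.)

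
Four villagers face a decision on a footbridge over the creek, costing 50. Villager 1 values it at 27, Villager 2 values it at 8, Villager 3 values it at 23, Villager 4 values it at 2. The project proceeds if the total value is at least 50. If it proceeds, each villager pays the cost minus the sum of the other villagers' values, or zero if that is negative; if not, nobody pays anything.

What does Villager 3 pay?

Total value 60 ≥ cost 50, so the project is built.
The other villagers' values sum to 37.
Cost minus that sum is 50 - 37 = 13.

13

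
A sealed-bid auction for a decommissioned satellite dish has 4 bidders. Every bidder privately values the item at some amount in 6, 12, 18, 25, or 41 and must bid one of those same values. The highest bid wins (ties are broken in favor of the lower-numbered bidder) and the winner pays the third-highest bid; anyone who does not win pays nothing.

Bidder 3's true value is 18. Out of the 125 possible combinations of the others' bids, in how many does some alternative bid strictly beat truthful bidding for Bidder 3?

Others bid (6, 6, 25): truth gives 0; bid 25 gives 12 > 0. Violating.
Others bid (6, 6, 41): truth gives 0; bid 41 gives 12 > 0. Violating.
Others bid (6, 12, 25): truth gives 0; bid 25 gives 6 > 0. Violating.
Others bid (6, 12, 41): truth gives 0; bid 41 gives 6 > 0. Violating.
Others bid (6, 6, 6): truth gives 12; no alternative beats it.
Others bid (6, 6, 12): truth gives 12; no alternative beats it.
(Checking all 125 profiles: 24 have a profitable deviation, 101 do not.)

24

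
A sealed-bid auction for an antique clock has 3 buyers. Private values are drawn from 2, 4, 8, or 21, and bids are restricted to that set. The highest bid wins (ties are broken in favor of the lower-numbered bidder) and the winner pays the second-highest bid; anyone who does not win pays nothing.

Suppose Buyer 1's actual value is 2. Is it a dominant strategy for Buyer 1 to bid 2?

Check each profile of the others' bids and compare truth against every alternative bid.
Others bid (2, 4): truth gives 0, best alternative gives -2.
Others bid (4, 2): truth gives 0, best alternative gives -2.
Others bid (4, 4): truth gives 0, best alternative gives -2.
Others bid (2, 2): truth gives 0, best alternative gives 0.
Others bid (2, 8): truth gives 0, best alternative gives 0.
Others bid (2, 21): truth gives 0, best alternative gives 0.
(Remaining 10 profiles checked similarly; truth is weakly best in each.)
In every case the truthful bid is at least as good as any alternative, so it is a dominant strategy.

Yes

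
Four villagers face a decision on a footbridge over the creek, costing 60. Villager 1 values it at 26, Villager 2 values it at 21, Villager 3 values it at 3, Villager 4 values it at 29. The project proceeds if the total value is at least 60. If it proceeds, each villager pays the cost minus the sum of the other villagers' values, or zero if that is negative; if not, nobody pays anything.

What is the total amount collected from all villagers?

Total value 79 ≥ cost 60, so it is built.
Villager 1: others sum to 53; max(0, 60 - 53) = 7.
Villager 2: others sum to 58; max(0, 60 - 58) = 2.
Villager 3: others sum to 76; max(0, 60 - 76) = 0.
Villager 4: others sum to 50; max(0, 60 - 50) = 10.
Total collected = 7 + 2 + 0 + 10 = 19.

19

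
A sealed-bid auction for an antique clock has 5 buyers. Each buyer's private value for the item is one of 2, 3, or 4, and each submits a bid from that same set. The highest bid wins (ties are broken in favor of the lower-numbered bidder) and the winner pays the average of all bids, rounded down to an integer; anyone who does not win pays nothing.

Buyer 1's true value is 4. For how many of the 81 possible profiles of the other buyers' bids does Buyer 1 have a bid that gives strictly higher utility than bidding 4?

Others bid (2, 3, 3, 3): truth gives 1; bid 3 gives 2 > 1. Violating.
Others bid (3, 2, 3, 3): truth gives 1; bid 3 gives 2 > 1. Violating.
Others bid (3, 3, 2, 3): truth gives 1; bid 3 gives 2 > 1. Violating.
Others bid (3, 3, 3, 2): truth gives 1; bid 3 gives 2 > 1. Violating.
Others bid (2, 2, 2, 2): truth gives 2; no alternative beats it.
Others bid (2, 2, 2, 3): truth gives 2; no alternative beats it.
(Checking all 81 profiles: 4 have a profitable deviation, 77 do not.)

4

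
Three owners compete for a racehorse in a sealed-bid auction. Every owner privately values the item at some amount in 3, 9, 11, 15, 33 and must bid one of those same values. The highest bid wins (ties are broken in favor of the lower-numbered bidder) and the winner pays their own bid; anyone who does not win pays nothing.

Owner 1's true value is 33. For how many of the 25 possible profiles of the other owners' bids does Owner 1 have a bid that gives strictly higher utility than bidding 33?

16

Others bid (3, 3): truth gives 0; bid 3 gives 30 > 0. Violating.
Others bid (3, 9): truth gives 0; bid 9 gives 24 > 0. Violating.
Others bid (3, 11): truth gives 0; bid 11 gives 22 > 0. Violating.
Others bid (3, 15): truth gives 0; bid 15 gives 18 > 0. Violating.
Others bid (3, 33): truth gives 0; no alternative beats it.
Others bid (9, 33): truth gives 0; no alternative beats it.
(Checking all 25 profiles: 16 have a profitable deviation, 9 do not.)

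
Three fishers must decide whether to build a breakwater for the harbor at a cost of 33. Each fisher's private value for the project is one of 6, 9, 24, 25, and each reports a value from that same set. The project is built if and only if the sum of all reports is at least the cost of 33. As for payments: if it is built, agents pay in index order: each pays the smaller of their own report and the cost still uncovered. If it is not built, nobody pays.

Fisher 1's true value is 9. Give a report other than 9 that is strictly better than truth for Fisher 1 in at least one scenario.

6

Suppose Fisher 2 reports 6 and Fisher 3 reports 24.
Report 9: project built, pays 9, utility 9 - 9 = 0.
Report 6: project built, pays 6, utility 9 - 6 = 3.
So reporting 6 beats truth here (3 > 0).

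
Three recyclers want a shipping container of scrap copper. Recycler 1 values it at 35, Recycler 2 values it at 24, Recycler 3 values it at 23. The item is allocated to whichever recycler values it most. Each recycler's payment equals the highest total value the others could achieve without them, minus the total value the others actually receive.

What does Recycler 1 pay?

24

Recycler 1 has the highest value and receives the item.
Without Recycler 1, the item would go to the next-highest value, 24, so the others could achieve 24.
With Recycler 1 present and winning, the others receive nothing, so their total is 0.
Payment = 24 - 0 = 24.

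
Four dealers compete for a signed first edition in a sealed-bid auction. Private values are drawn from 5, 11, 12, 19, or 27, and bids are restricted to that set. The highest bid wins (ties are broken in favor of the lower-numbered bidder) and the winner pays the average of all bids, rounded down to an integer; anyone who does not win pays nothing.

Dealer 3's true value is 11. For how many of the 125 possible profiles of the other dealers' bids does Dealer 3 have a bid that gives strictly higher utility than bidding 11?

10

Others bid (5, 5, 12): truth gives 0; bid 12 gives 3 > 0. Violating.
Others bid (5, 11, 5): truth gives 0; bid 12 gives 3 > 0. Violating.
Others bid (5, 11, 11): truth gives 0; bid 12 gives 2 > 0. Violating.
Others bid (5, 11, 12): truth gives 0; bid 12 gives 1 > 0. Violating.
Others bid (5, 5, 5): truth gives 5; no alternative beats it.
Others bid (5, 5, 11): truth gives 3; no alternative beats it.
(Checking all 125 profiles: 10 have a profitable deviation, 115 do not.)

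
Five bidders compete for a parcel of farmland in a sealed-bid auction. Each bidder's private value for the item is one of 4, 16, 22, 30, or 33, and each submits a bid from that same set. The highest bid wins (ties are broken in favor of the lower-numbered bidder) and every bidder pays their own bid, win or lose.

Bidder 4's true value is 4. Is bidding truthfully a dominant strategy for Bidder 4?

Yes

Check each profile of the others' bids and compare truth against every alternative bid.
Others bid (4, 4, 4, 22): truth gives -4, best alternative gives -16.
Others bid (4, 4, 4, 30): truth gives -4, best alternative gives -16.
Others bid (4, 4, 4, 33): truth gives -4, best alternative gives -16.
Others bid (4, 4, 16, 4): truth gives -4, best alternative gives -16.
Others bid (4, 4, 16, 16): truth gives -4, best alternative gives -16.
Others bid (4, 4, 16, 22): truth gives -4, best alternative gives -16.
(Remaining 619 profiles checked similarly; truth is weakly best in each.)
In every case the truthful bid is at least as good as any alternative, so it is a dominant strategy.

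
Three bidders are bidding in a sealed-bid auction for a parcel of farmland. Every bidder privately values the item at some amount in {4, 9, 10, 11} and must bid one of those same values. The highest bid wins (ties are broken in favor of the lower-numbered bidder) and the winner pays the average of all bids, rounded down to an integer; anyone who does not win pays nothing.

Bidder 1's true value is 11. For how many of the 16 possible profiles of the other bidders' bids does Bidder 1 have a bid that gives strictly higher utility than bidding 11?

5

Others bid (4, 4): truth gives 5; bid 4 gives 7 > 5. Violating.
Others bid (4, 9): truth gives 3; bid 9 gives 4 > 3. Violating.
Others bid (9, 4): truth gives 3; bid 9 gives 4 > 3. Violating.
Others bid (9, 10): truth gives 1; bid 10 gives 2 > 1. Violating.
Others bid (4, 10): truth gives 3; no alternative beats it.
Others bid (4, 11): truth gives 3; no alternative beats it.
(Checking all 16 profiles: 5 have a profitable deviation, 11 do not.)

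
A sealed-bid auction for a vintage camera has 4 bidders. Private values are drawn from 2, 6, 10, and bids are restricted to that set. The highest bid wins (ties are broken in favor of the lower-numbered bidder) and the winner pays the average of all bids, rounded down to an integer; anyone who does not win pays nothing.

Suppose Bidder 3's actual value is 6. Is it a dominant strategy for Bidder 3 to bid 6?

No

Consider the case where Bidder 1 bids 2, Bidder 2 bids 6 and Bidder 4 bids 2.
Truthful bid 6: loses, pays 0, utility 0.
Bid 10 instead: wins, pays 5, utility 6 - 5 = 1.
Since 1 > 0, bidding 10 is strictly better here, so truthful bidding is not dominant.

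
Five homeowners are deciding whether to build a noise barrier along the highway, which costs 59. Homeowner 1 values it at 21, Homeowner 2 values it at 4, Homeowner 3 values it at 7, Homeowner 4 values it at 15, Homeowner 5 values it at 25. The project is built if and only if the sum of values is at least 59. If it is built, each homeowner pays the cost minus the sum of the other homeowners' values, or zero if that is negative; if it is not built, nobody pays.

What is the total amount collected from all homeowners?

Total value 72 ≥ cost 59, so it is built.
Homeowner 1: others sum to 51; max(0, 59 - 51) = 8.
Homeowner 2: others sum to 68; max(0, 59 - 68) = 0.
Homeowner 3: others sum to 65; max(0, 59 - 65) = 0.
Homeowner 4: others sum to 57; max(0, 59 - 57) = 2.
Homeowner 5: others sum to 47; max(0, 59 - 47) = 12.
Total collected = 8 + 0 + 0 + 2 + 12 = 22.

22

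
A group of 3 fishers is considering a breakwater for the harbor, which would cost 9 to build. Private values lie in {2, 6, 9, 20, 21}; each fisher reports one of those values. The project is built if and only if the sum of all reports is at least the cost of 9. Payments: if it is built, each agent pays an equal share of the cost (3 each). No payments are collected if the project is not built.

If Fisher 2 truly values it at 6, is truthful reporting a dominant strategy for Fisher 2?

Check each profile of the others' reports and compare truth against every alternative report.
Others report (2, 2): truth gives 3, best alternative gives 3.
Others report (2, 6): truth gives 3, best alternative gives 3.
Others report (2, 9): truth gives 3, best alternative gives 3.
Others report (2, 20): truth gives 3, best alternative gives 3.
Others report (2, 21): truth gives 3, best alternative gives 3.
Others report (6, 2): truth gives 3, best alternative gives 3.
(Remaining 19 profiles checked similarly; truth is weakly best in each.)
In every case the truthful report is at least as good as any alternative, so it is a dominant strategy.

Yes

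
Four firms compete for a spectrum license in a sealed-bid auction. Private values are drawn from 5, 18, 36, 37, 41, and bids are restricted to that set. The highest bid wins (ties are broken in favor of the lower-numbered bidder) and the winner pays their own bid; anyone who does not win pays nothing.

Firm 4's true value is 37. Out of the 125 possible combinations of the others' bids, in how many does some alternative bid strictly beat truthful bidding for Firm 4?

Others bid (5, 5, 5): truth gives 0; bid 18 gives 19 > 0. Violating.
Others bid (5, 5, 18): truth gives 0; bid 36 gives 1 > 0. Violating.
Others bid (5, 18, 5): truth gives 0; bid 36 gives 1 > 0. Violating.
Others bid (5, 18, 18): truth gives 0; bid 36 gives 1 > 0. Violating.
Others bid (5, 5, 36): truth gives 0; no alternative beats it.
Others bid (5, 5, 37): truth gives 0; no alternative beats it.
(Checking all 125 profiles: 8 have a profitable deviation, 117 do not.)

8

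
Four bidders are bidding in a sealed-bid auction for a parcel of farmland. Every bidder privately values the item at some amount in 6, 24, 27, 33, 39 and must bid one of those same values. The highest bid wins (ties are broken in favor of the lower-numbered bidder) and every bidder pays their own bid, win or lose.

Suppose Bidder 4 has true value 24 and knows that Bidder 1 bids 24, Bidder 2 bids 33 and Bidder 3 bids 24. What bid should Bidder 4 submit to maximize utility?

6

Bid 6: loses but pays 6, utility -6.
Bid 24: loses but pays 24, utility -24.
Bid 27: loses but pays 27, utility -27.
Bid 33: loses but pays 33, utility -33.
Bid 39: wins, pays 39, utility 24 - 39 = -15.
The best choice is 6 with utility -6.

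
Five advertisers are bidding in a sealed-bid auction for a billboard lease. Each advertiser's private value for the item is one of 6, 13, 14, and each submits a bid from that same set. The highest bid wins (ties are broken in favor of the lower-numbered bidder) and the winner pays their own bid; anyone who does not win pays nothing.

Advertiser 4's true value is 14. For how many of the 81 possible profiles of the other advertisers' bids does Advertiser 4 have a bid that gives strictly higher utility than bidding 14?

2

Others bid (6, 6, 6, 6): truth gives 0; bid 13 gives 1 > 0. Violating.
Others bid (6, 6, 6, 13): truth gives 0; bid 13 gives 1 > 0. Violating.
Others bid (6, 6, 6, 14): truth gives 0; no alternative beats it.
Others bid (6, 6, 13, 6): truth gives 0; no alternative beats it.
(Checking all 81 profiles: 2 have a profitable deviation, 79 do not.)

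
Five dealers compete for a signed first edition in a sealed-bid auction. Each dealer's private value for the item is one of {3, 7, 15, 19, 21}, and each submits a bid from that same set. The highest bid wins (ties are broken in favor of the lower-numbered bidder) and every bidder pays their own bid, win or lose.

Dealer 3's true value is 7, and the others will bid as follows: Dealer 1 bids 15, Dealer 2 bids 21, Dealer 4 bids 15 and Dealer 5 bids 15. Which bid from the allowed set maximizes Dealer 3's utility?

3

Bid 3: loses but pays 3, utility -3.
Bid 7: loses but pays 7, utility -7.
Bid 15: loses but pays 15, utility -15.
Bid 19: loses but pays 19, utility -19.
Bid 21: loses but pays 21, utility -21.
The best choice is 3 with utility -3.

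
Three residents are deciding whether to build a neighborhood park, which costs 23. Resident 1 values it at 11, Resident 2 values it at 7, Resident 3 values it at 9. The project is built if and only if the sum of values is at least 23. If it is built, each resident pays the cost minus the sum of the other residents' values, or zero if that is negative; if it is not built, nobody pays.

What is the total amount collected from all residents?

Total value 27 ≥ cost 23, so it is built.
Resident 1: others sum to 16; max(0, 23 - 16) = 7.
Resident 2: others sum to 20; max(0, 23 - 20) = 3.
Resident 3: others sum to 18; max(0, 23 - 18) = 5.
Total collected = 7 + 3 + 5 = 15.

15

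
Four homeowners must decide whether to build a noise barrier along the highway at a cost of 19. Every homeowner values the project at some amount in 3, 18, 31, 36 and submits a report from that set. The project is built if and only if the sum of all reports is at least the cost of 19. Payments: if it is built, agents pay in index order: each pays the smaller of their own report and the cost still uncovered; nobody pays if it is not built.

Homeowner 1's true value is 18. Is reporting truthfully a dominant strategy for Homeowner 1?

No

Consider the case where Homeowner 2 reports 3, Homeowner 3 reports 3 and Homeowner 4 reports 18.
Truthful report 18: project built, pays 18, utility 18 - 18 = 0.
Report 3 instead: project built, pays 3, utility 18 - 3 = 15.
Since 15 > 0, reporting 3 is strictly better here, so truthful reporting is not dominant.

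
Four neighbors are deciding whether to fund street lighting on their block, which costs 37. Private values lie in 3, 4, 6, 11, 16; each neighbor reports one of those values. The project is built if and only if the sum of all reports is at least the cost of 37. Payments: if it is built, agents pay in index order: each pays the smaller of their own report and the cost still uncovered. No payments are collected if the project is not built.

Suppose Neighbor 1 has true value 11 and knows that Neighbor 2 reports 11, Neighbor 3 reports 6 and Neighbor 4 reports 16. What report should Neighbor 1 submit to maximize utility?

Report 3: project not built, utility 0.
Report 4: project built, pays 4, utility 11 - 4 = 7.
Report 6: project built, pays 6, utility 11 - 6 = 5.
Report 11: project built, pays 11, utility 11 - 11 = 0.
Report 16: project built, pays 16, utility 11 - 16 = -5.
The best choice is 4 with utility 7.

4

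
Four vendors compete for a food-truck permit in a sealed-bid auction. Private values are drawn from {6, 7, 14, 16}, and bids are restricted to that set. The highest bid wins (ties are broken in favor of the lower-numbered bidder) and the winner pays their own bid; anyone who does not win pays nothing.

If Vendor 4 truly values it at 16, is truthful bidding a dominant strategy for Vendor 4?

No

Consider the case where Vendor 1 bids 6, Vendor 2 bids 6 and Vendor 3 bids 6.
Truthful bid 16: wins, pays 16, utility 16 - 16 = 0.
Bid 7 instead: wins, pays 7, utility 16 - 7 = 9.
Since 9 > 0, bidding 7 is strictly better here, so truthful bidding is not dominant.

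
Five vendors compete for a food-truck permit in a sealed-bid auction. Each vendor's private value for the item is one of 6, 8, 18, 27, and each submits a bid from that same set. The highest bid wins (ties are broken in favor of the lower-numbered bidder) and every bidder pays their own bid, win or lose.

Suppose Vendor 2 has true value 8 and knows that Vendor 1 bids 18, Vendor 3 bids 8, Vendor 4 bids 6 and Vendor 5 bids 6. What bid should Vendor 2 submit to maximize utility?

6

Bid 6: loses but pays 6, utility -6.
Bid 8: loses but pays 8, utility -8.
Bid 18: loses but pays 18, utility -18.
Bid 27: wins, pays 27, utility 8 - 27 = -19.
The best choice is 6 with utility -6.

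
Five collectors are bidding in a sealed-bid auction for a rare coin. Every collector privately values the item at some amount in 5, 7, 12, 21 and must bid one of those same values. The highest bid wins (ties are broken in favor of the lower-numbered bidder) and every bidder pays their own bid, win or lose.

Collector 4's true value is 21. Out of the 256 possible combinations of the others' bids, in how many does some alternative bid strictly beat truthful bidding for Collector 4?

Others bid (5, 5, 5, 5): truth gives 0; bid 7 gives 14 > 0. Violating.
Others bid (5, 5, 5, 7): truth gives 0; bid 7 gives 14 > 0. Violating.
Others bid (5, 5, 5, 12): truth gives 0; bid 12 gives 9 > 0. Violating.
Others bid (5, 5, 7, 5): truth gives 0; bid 12 gives 9 > 0. Violating.
Others bid (5, 5, 5, 21): truth gives 0; no alternative beats it.
Others bid (5, 5, 7, 21): truth gives 0; no alternative beats it.
(Checking all 256 profiles: 172 have a profitable deviation, 84 do not.)

172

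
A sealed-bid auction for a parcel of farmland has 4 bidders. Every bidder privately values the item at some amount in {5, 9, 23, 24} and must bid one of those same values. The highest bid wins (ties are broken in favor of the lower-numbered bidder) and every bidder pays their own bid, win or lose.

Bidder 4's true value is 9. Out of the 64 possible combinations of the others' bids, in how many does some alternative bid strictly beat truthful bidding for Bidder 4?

Others bid (5, 5, 9): truth gives -9; bid 5 gives -5 > -9. Violating.
Others bid (5, 5, 23): truth gives -9; bid 5 gives -5 > -9. Violating.
Others bid (5, 5, 24): truth gives -9; bid 5 gives -5 > -9. Violating.
Others bid (5, 9, 5): truth gives -9; bid 5 gives -5 > -9. Violating.
Others bid (5, 5, 5): truth gives 0; no alternative beats it.
(Checking all 64 profiles: 63 have a profitable deviation, 1 does not.)

63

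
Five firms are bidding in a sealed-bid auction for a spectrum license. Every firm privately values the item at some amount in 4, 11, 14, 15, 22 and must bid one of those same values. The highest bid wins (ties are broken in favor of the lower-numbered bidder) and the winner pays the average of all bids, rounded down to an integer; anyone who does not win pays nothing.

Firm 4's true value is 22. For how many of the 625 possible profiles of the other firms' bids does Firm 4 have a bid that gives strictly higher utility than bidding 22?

108

Others bid (4, 4, 4, 4): truth gives 15; bid 11 gives 17 > 15. Violating.
Others bid (4, 4, 4, 11): truth gives 13; bid 11 gives 16 > 13. Violating.
Others bid (4, 4, 4, 14): truth gives 13; bid 14 gives 14 > 13. Violating.
Others bid (4, 4, 4, 15): truth gives 13; bid 15 gives 14 > 13. Violating.
Others bid (4, 4, 4, 22): truth gives 11; no alternative beats it.
Others bid (4, 4, 11, 22): truth gives 10; no alternative beats it.
(Checking all 625 profiles: 108 have a profitable deviation, 517 do not.)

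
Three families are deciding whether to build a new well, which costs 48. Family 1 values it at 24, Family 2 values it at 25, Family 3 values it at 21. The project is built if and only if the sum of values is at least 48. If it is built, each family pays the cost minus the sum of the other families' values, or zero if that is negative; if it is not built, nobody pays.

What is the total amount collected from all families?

Total value 70 ≥ cost 48, so it is built.
Family 1: others sum to 46; max(0, 48 - 46) = 2.
Family 2: others sum to 45; max(0, 48 - 45) = 3.
Family 3: others sum to 49; max(0, 48 - 49) = 0.
Total collected = 2 + 3 + 0 = 5.

5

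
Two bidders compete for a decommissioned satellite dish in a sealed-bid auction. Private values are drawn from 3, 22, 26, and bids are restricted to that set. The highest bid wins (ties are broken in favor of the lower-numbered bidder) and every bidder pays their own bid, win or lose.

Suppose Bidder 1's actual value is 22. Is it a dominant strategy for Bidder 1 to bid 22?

No

Consider the case where Bidder 2 bids 3.
Truthful bid 22: wins, pays 22, utility 22 - 22 = 0.
Bid 3 instead: wins, pays 3, utility 22 - 3 = 19.
Since 19 > 0, bidding 3 is strictly better here, so truthful bidding is not dominant.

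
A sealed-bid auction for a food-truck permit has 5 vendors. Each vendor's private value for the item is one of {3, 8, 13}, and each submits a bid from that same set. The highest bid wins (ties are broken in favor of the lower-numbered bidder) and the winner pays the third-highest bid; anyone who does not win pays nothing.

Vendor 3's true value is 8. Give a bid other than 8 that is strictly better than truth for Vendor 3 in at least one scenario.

Suppose Vendor 1 bids 3, Vendor 2 bids 3, Vendor 4 bids 3 and Vendor 5 bids 13.
Bid 8: loses, pays 0, utility 0.
Bid 13: wins, pays 3, utility 8 - 3 = 5.
So bidding 13 beats truth here (5 > 0).

13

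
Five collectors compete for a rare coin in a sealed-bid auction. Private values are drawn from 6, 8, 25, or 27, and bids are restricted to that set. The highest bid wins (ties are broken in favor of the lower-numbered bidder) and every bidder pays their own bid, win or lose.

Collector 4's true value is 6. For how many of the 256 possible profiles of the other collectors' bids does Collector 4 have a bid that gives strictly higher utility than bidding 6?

Others bid (6, 6, 6, 6): truth gives -6; bid 8 gives -2 > -6. Violating.
Others bid (6, 6, 6, 8): truth gives -6; bid 8 gives -2 > -6. Violating.
Others bid (6, 6, 6, 25): truth gives -6; no alternative beats it.
Others bid (6, 6, 6, 27): truth gives -6; no alternative beats it.
(Checking all 256 profiles: 2 have a profitable deviation, 254 do not.)

2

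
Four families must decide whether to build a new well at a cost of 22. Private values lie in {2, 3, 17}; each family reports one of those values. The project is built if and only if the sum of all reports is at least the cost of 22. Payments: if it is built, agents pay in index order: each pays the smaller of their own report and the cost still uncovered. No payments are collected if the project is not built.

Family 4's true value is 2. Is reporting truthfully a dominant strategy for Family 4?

Yes

Check each profile of the others' reports and compare truth against every alternative report.
Others report (2, 3, 17): truth gives 2, best alternative gives 2.
Others report (2, 17, 3): truth gives 2, best alternative gives 2.
Others report (2, 17, 17): truth gives 2, best alternative gives 2.
Others report (3, 2, 17): truth gives 2, best alternative gives 2.
Others report (3, 3, 17): truth gives 2, best alternative gives 2.
Others report (3, 17, 2): truth gives 2, best alternative gives 2.
(Remaining 21 profiles checked similarly; truth is weakly best in each.)
In every case the truthful report is at least as good as any alternative, so it is a dominant strategy.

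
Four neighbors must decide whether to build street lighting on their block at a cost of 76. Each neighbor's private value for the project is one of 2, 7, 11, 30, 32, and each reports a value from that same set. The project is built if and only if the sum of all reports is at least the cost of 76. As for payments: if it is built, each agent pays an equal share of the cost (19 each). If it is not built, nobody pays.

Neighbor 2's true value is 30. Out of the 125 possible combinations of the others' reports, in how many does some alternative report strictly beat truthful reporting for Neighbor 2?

Others report (2, 11, 32): truth gives 0; report 32 gives 11 > 0. Violating.
Others report (2, 32, 11): truth gives 0; report 32 gives 11 > 0. Violating.
Others report (7, 7, 30): truth gives 0; report 32 gives 11 > 0. Violating.
Others report (7, 30, 7): truth gives 0; report 32 gives 11 > 0. Violating.
Others report (2, 2, 2): truth gives 0; no alternative beats it.
Others report (2, 2, 7): truth gives 0; no alternative beats it.
(Checking all 125 profiles: 9 have a profitable deviation, 116 do not.)

9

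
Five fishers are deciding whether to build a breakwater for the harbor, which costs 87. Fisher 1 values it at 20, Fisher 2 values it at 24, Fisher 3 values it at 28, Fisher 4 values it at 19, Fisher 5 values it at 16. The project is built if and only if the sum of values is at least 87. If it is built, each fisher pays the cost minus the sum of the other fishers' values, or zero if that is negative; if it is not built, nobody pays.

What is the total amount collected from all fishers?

Total value 107 ≥ cost 87, so it is built.
Fisher 1: others sum to 87; max(0, 87 - 87) = 0.
Fisher 2: others sum to 83; max(0, 87 - 83) = 4.
Fisher 3: others sum to 79; max(0, 87 - 79) = 8.
Fisher 4: others sum to 88; max(0, 87 - 88) = 0.
Fisher 5: others sum to 91; max(0, 87 - 91) = 0.
Total collected = 0 + 4 + 8 + 0 + 0 = 12.

12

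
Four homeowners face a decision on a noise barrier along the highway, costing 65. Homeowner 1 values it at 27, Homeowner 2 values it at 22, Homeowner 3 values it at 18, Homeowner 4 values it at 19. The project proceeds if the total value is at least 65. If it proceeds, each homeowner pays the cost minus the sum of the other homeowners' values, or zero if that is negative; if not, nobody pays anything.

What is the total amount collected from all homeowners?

Total value 86 ≥ cost 65, so it is built.
Homeowner 1: others sum to 59; max(0, 65 - 59) = 6.
Homeowner 2: others sum to 64; max(0, 65 - 64) = 1.
Homeowner 3: others sum to 68; max(0, 65 - 68) = 0.
Homeowner 4: others sum to 67; max(0, 65 - 67) = 0.
Total collected = 6 + 1 + 0 + 0 = 7.

7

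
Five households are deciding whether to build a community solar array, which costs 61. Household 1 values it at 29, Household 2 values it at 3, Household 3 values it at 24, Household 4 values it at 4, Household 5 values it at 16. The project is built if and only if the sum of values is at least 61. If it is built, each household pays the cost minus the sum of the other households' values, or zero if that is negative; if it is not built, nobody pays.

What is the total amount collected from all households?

24

Total value 76 ≥ cost 61, so it is built.
Household 1: others sum to 47; max(0, 61 - 47) = 14.
Household 2: others sum to 73; max(0, 61 - 73) = 0.
Household 3: others sum to 52; max(0, 61 - 52) = 9.
Household 4: others sum to 72; max(0, 61 - 72) = 0.
Household 5: others sum to 60; max(0, 61 - 60) = 1.
Total collected = 14 + 0 + 9 + 0 + 1 = 24.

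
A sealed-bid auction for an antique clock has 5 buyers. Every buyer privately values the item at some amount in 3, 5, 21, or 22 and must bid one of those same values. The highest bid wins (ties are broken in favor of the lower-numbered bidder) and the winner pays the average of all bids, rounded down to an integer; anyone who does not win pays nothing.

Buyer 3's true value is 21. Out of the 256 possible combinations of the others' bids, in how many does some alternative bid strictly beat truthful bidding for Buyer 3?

Others bid (3, 3, 3, 3): truth gives 15; bid 5 gives 18 > 15. Violating.
Others bid (3, 3, 3, 5): truth gives 14; bid 5 gives 18 > 14. Violating.
Others bid (3, 3, 3, 22): truth gives 0; bid 22 gives 11 > 0. Violating.
Others bid (3, 3, 5, 3): truth gives 14; bid 5 gives 18 > 14. Violating.
Others bid (3, 3, 3, 21): truth gives 11; no alternative beats it.
Others bid (3, 3, 5, 21): truth gives 11; no alternative beats it.
(Checking all 256 profiles: 108 have a profitable deviation, 148 do not.)

108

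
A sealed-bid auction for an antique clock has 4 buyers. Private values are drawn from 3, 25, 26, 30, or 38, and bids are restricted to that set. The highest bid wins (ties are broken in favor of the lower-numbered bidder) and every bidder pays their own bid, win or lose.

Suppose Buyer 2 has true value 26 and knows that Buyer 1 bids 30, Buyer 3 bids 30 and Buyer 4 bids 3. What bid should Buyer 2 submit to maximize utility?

Bid 3: loses but pays 3, utility -3.
Bid 25: loses but pays 25, utility -25.
Bid 26: loses but pays 26, utility -26.
Bid 30: loses but pays 30, utility -30.
Bid 38: wins, pays 38, utility 26 - 38 = -12.
The best choice is 3 with utility -3.

3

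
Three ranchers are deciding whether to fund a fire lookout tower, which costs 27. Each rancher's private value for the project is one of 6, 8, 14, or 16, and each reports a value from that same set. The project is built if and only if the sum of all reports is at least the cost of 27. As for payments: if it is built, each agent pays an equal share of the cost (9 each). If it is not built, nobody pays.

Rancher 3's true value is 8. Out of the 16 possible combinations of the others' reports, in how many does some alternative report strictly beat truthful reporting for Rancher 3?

Others report (6, 14): truth gives -1; report 6 gives 0 > -1. Violating.
Others report (14, 6): truth gives -1; report 6 gives 0 > -1. Violating.
Others report (6, 6): truth gives 0; no alternative beats it.
Others report (6, 8): truth gives 0; no alternative beats it.
(Checking all 16 profiles: 2 have a profitable deviation, 14 do not.)

2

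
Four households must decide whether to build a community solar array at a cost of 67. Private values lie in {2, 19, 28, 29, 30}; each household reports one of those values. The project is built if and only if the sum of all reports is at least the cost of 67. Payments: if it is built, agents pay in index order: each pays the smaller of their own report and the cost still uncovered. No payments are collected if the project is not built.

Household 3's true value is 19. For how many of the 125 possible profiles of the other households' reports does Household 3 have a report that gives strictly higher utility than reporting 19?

Others report (19, 19, 28): truth gives 0; report 2 gives 17 > 0. Violating.
Others report (19, 19, 29): truth gives 0; report 2 gives 17 > 0. Violating.
Others report (19, 19, 30): truth gives 0; report 2 gives 17 > 0. Violating.
Others report (19, 28, 19): truth gives 0; report 2 gives 17 > 0. Violating.
Others report (2, 2, 2): truth gives 0; no alternative beats it.
Others report (2, 2, 19): truth gives 0; no alternative beats it.
(Checking all 125 profiles: 63 have a profitable deviation, 62 do not.)

63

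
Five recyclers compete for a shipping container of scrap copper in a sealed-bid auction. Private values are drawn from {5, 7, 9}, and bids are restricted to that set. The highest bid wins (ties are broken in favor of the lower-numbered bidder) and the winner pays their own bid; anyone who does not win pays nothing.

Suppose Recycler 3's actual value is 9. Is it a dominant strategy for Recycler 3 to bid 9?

No

Consider the case where Recycler 1 bids 5, Recycler 2 bids 5, Recycler 4 bids 5 and Recycler 5 bids 5.
Truthful bid 9: wins, pays 9, utility 9 - 9 = 0.
Bid 7 instead: wins, pays 7, utility 9 - 7 = 2.
Since 2 > 0, bidding 7 is strictly better here, so truthful bidding is not dominant.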